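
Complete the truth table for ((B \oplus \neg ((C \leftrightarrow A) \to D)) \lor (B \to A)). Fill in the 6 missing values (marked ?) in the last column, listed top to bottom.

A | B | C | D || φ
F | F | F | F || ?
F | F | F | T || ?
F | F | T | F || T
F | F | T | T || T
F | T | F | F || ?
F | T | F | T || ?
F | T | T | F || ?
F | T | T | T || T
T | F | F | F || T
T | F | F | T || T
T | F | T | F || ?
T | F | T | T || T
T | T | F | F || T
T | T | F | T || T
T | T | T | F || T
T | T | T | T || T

T, T, F, T, T, T

Row A=F, B=F, C=F, D=F: (B \oplus \neg ((C \leftrightarrow A) \to D)) = T, (B \to A) = T, so the formula = T.
Row A=F, B=F, C=F, D=T: (B \oplus \neg ((C \leftrightarrow A) \to D)) = F, (B \to A) = T, so the formula = T.
Row A=F, B=T, C=F, D=F: (B \oplus \neg ((C \leftrightarrow A) \to D)) = F, (B \to A) = F, so the formula = F.
Row A=F, B=T, C=F, D=T: (B \oplus \neg ((C \leftrightarrow A) \to D)) = T, (B \to A) = F, so the formula = T.
Row A=F, B=T, C=T, D=F: (B \oplus \neg ((C \leftrightarrow A) \to D)) = T, (B \to A) = F, so the formula = T.
Row A=T, B=F, C=T, D=F: (B \oplus \neg ((C \leftrightarrow A) \to D)) = T, (B \to A) = T, so the formula = T.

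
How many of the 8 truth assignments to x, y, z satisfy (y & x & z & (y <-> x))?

1

x  y  z  |  (y & x & z & (y <-> x))
F  F  F  |             F           
F  F  T  |             F           
F  T  F  |             F           
F  T  T  |             F           
T  F  F  |             F           
T  F  T  |             F           
T  T  F  |             F           
T  T  T  |             T           
The formula is true on 1 of the 8 rows.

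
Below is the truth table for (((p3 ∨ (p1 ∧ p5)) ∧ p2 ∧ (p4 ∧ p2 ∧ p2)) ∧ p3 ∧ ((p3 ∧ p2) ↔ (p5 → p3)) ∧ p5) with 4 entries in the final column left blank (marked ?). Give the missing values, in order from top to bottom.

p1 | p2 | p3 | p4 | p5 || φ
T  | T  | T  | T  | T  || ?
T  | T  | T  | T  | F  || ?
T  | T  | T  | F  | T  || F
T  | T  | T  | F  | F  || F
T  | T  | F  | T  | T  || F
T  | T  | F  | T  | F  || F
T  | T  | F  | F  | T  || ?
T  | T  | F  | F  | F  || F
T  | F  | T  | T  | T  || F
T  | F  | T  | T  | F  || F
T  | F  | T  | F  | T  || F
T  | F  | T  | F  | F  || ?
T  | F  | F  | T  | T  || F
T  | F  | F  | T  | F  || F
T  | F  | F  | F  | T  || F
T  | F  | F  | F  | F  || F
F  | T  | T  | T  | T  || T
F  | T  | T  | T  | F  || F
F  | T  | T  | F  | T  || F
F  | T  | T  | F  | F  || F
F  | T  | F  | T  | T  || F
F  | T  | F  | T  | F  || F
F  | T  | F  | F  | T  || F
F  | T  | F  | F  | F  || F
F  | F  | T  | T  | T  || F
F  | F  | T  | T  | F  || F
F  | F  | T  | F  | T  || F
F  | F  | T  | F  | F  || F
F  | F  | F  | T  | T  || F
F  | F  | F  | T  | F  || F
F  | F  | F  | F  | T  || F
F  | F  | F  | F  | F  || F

T, F, F, F

Row p1=T, p2=T, p3=T, p4=T, p5=T: ((p3 ∨ (p1 ∧ p5)) ∧ p2 ∧ (p4 ∧ p2 ∧ p2)) = T, ((p3 ∧ p2) ↔ (p5 → p3)) = T, so the formula = T.
Row p1=T, p2=T, p3=T, p4=T, p5=F: ((p3 ∨ (p1 ∧ p5)) ∧ p2 ∧ (p4 ∧ p2 ∧ p2)) = T, ((p3 ∧ p2) ↔ (p5 → p3)) = T, so the formula = F.
Row p1=T, p2=T, p3=F, p4=F, p5=T: ((p3 ∨ (p1 ∧ p5)) ∧ p2 ∧ (p4 ∧ p2 ∧ p2)) = F, ((p3 ∧ p2) ↔ (p5 → p3)) = T, so the formula = F.
Row p1=T, p2=F, p3=T, p4=F, p5=F: ((p3 ∨ (p1 ∧ p5)) ∧ p2 ∧ (p4 ∧ p2 ∧ p2)) = F, ((p3 ∧ p2) ↔ (p5 → p3)) = F, so the formula = F.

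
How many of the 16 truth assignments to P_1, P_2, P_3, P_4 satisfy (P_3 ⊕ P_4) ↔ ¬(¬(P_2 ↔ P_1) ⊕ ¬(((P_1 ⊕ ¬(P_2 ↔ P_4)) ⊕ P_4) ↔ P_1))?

8

 P_1  |  P_2  |  P_3  |  P_4  ||   φ  
 True |  True |  True |  True ||  True
 True |  True |  True | False || False
 True |  True | False |  True || False
 True |  True | False | False ||  True
 True | False |  True |  True ||  True
 True | False |  True | False || False
 True | False | False |  True || False
 True | False | False | False ||  True
False |  True |  True |  True || False
False |  True |  True | False ||  True
False |  True | False |  True ||  True
False |  True | False | False || False
False | False |  True |  True || False
False | False |  True | False ||  True
False | False | False |  True ||  True
False | False | False | False || False
The formula is true on 8 of the 16 rows.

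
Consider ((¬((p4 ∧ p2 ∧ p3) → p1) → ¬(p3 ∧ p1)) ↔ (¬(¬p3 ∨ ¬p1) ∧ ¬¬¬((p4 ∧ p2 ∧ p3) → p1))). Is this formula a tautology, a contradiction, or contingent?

contradiction

p1 | p2 | p3 | p4 || (p4 ∧ p2 ∧ p3) | ((p4 ∧ p2 ∧ p3) → p1) | ¬((p4 ∧ p2 ∧ p3) → p1) | (p3 ∧ p1) | ¬(p3 ∧ p1) | ¬p3 | ¬p1 | (¬p3 ∨ ¬p1) | ¬(¬p3 ∨ ¬p1) | ¬¬((p4 ∧ p2 ∧ p3) → p1) | ¬¬¬((p4 ∧ p2 ∧ p3) → p1) | φ
T  | T  | T  | T  ||       T        |           T           |           F            |     T     |     F      |  F  |  F  |      F      |      T       |            T            |            F             | F
T  | T  | T  | F  ||       F        |           T           |           F            |     T     |     F      |  F  |  F  |      F      |      T       |            T            |            F             | F
T  | T  | F  | T  ||       F        |           T           |           F            |     F     |     T      |  T  |  F  |      T      |      F       |            T            |            F             | F
T  | T  | F  | F  ||       F        |           T           |           F            |     F     |     T      |  T  |  F  |      T      |      F       |            T            |            F             | F
T  | F  | T  | T  ||       F        |           T           |           F            |     T     |     F      |  F  |  F  |      F      |      T       |            T            |            F             | F
T  | F  | T  | F  ||       F        |           T           |           F            |     T     |     F      |  F  |  F  |      F      |      T       |            T            |            F             | F
T  | F  | F  | T  ||       F        |           T           |           F            |     F     |     T      |  T  |  F  |      T      |      F       |            T            |            F             | F
T  | F  | F  | F  ||       F        |           T           |           F            |     F     |     T      |  T  |  F  |      T      |      F       |            T            |            F             | F
F  | T  | T  | T  ||       T        |           F           |           T            |     F     |     T      |  F  |  T  |      T      |      F       |            F            |            T             | F
F  | T  | T  | F  ||       F        |           T           |           F            |     F     |     T      |  F  |  T  |      T      |      F       |            T            |            F             | F
F  | T  | F  | T  ||       F        |           T           |           F            |     F     |     T      |  T  |  T  |      T      |      F       |            T            |            F             | F
F  | T  | F  | F  ||       F        |           T           |           F            |     F     |     T      |  T  |  T  |      T      |      F       |            T            |            F             | F
F  | F  | T  | T  ||       F        |           T           |           F            |     F     |     T      |  F  |  T  |      T      |      F       |            T            |            F             | F
F  | F  | T  | F  ||       F        |           T           |           F            |     F     |     T      |  F  |  T  |      T      |      F       |            T            |            F             | F
F  | F  | F  | T  ||       F        |           T           |           F            |     F     |     T      |  T  |  T  |      T      |      F       |            T            |            F             | F
F  | F  | F  | F  ||       F        |           T           |           F            |     F     |     T      |  T  |  T  |      T      |      F       |            T            |            F             | F
Every row is F, so the formula is a contradiction.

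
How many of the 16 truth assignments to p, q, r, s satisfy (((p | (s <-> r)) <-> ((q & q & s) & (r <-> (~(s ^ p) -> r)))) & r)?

p  q  r  s     (s <-> r)  (p | (s <-> r))  (q & q & s)  (s ^ p)  ~(s ^ p)  (~(s ^ p) -> r)  (r <-> (~(s ^ p) -> r))  φ
F  F  F  F         T             T              F          F        T             F                    T             F
F  F  F  T         F             F              F          T        F             T                    F             F
F  F  T  F         F             F              F          F        T             T                    T             T
F  F  T  T         T             T              F          T        F             T                    T             F
F  T  F  F         T             T              F          F        T             F                    T             F
F  T  F  T         F             F              T          T        F             T                    F             F
F  T  T  F         F             F              F          F        T             T                    T             T
F  T  T  T         T             T              T          T        F             T                    T             T
T  F  F  F         T             T              F          T        F             T                    F             F
T  F  F  T         F             T              F          F        T             F                    T             F
T  F  T  F         F             T              F          T        F             T                    T             F
T  F  T  T         T             T              F          F        T             T                    T             F
T  T  F  F         T             T              F          T        F             T                    F             F
T  T  F  T         F             T              T          F        T             F                    T             F
T  T  T  F         F             T              F          T        F             T                    T             F
T  T  T  T         T             T              T          F        T             T                    T             T
The formula is true on 4 of the 16 rows.

4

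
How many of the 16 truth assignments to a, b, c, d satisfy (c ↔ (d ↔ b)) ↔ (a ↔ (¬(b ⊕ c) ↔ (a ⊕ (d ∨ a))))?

a | b | c | d | (d ↔ b) | (c ↔ (d ↔ b)) | (b ⊕ c) | ¬(b ⊕ c) | (d ∨ a) | (a ⊕ (d ∨ a)) | (¬(b ⊕ c) ↔ (a ⊕ (d ∨ a))) | φ
- | - | - | - | ------- | ------------- | ------- | -------- | ------- | ------------- | -------------------------- | -
F | F | F | F |    T    |       F       |    F    |    T     |    F    |       F       |             F              | F
F | F | F | T |    F    |       T       |    F    |    T     |    T    |       T       |             T              | F
F | F | T | F |    T    |       T       |    T    |    F     |    F    |       F       |             T              | F
F | F | T | T |    F    |       F       |    T    |    F     |    T    |       T       |             F              | F
F | T | F | F |    F    |       T       |    T    |    F     |    F    |       F       |             T              | F
F | T | F | T |    T    |       F       |    T    |    F     |    T    |       T       |             F              | F
F | T | T | F |    F    |       F       |    F    |    T     |    F    |       F       |             F              | F
F | T | T | T |    T    |       T       |    F    |    T     |    T    |       T       |             T              | F
T | F | F | F |    T    |       F       |    F    |    T     |    T    |       F       |             F              | T
T | F | F | T |    F    |       T       |    F    |    T     |    T    |       F       |             F              | F
T | F | T | F |    T    |       T       |    T    |    F     |    T    |       F       |             T              | T
T | F | T | T |    F    |       F       |    T    |    F     |    T    |       F       |             T              | F
T | T | F | F |    F    |       T       |    T    |    F     |    T    |       F       |             T              | T
T | T | F | T |    T    |       F       |    T    |    F     |    T    |       F       |             T              | F
T | T | T | F |    F    |       F       |    F    |    T     |    T    |       F       |             F              | T
T | T | T | T |    T    |       T       |    F    |    T     |    T    |       F       |             F              | F
The formula is true on 4 of the 16 rows.

4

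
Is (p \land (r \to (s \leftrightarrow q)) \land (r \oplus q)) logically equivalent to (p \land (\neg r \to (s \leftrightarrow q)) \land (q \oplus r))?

not equivalent

  p   |   q   |   r   |   s   |   φ   |   ψ  
----- | ----- | ----- | ----- | ----- | -----
 True |  True |  True |  True | False | False
 True |  True |  True | False | False | False
 True |  True | False |  True |  True |  True
 True |  True | False | False |  True | False
 True | False |  True |  True | False |  True
 True | False |  True | False |  True |  True
 True | False | False |  True | False | False
 True | False | False | False | False | False
False |  True |  True |  True | False | False
False |  True |  True | False | False | False
False |  True | False |  True | False | False
False |  True | False | False | False | False
False | False |  True |  True | False | False
False | False |  True | False | False | False
False | False | False |  True | False | False
False | False | False | False | False | False
The columns differ at p=True, q=True, r=False, s=False (φ=True, ψ=False), so they are not equivalent.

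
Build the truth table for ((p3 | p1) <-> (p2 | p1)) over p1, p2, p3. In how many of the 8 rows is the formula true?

p1  p2  p3     (p3 | p1)  (p2 | p1)  ((p3 | p1) <-> (p2 | p1))
F   F   F          F          F                  T            
F   F   T          T          F                  F            
F   T   F          F          T                  F            
F   T   T          T          T                  T            
T   F   F          T          T                  T            
T   F   T          T          T                  T            
T   T   F          T          T                  T            
T   T   T          T          T                  T            
The formula is true on 6 of the 8 rows.

6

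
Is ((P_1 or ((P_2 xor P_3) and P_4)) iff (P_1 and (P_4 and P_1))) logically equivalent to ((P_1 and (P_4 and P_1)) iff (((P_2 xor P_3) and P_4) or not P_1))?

P_1  P_2  P_3  P_4  |  φ  ψ
 T    T    T    T   |  T  F
 T    T    T    F   |  F  T
 T    T    F    T   |  T  T
 T    T    F    F   |  F  T
 T    F    T    T   |  T  T
 T    F    T    F   |  F  T
 T    F    F    T   |  T  F
 T    F    F    F   |  F  T
 F    T    T    T   |  T  F
 F    T    T    F   |  T  F
 F    T    F    T   |  F  F
 F    T    F    F   |  T  F
 F    F    T    T   |  F  F
 F    F    T    F   |  T  F
 F    F    F    T   |  T  F
 F    F    F    F   |  T  F
The columns differ at P_1=T, P_2=T, P_3=T, P_4=T (φ=T, ψ=F), so they are not equivalent.

not equivalent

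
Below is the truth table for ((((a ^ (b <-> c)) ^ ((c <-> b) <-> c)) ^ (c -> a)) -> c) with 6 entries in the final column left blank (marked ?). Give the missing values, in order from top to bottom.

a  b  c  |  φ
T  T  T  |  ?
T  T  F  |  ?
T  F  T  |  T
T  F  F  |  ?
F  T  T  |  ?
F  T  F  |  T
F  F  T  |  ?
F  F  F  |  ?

Row a=T, b=T, c=T: (((a ^ (b <-> c)) ^ ((c <-> b) <-> c)) ^ (c -> a)) = F, so the formula = T.
Row a=T, b=T, c=F: (((a ^ (b <-> c)) ^ ((c <-> b) <-> c)) ^ (c -> a)) = T, so the formula = F.
Row a=T, b=F, c=F: (((a ^ (b <-> c)) ^ ((c <-> b) <-> c)) ^ (c -> a)) = T, so the formula = F.
Row a=F, b=T, c=T: (((a ^ (b <-> c)) ^ ((c <-> b) <-> c)) ^ (c -> a)) = F, so the formula = T.
Row a=F, b=F, c=T: (((a ^ (b <-> c)) ^ ((c <-> b) <-> c)) ^ (c -> a)) = F, so the formula = T.
Row a=F, b=F, c=F: (((a ^ (b <-> c)) ^ ((c <-> b) <-> c)) ^ (c -> a)) = F, so the formula = T.

T, F, F, T, T, T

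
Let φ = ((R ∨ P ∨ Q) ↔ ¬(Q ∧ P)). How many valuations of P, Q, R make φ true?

P | Q | R | (R ∨ P ∨ Q) | (Q ∧ P) | ¬(Q ∧ P) | ((R ∨ P ∨ Q) ↔ ¬(Q ∧ P))
- | - | - | ----------- | ------- | -------- | ------------------------
F | F | F |      F      |    F    |    T     |            F            
F | F | T |      T      |    F    |    T     |            T            
F | T | F |      T      |    F    |    T     |            T            
F | T | T |      T      |    F    |    T     |            T            
T | F | F |      T      |    F    |    T     |            T            
T | F | T |      T      |    F    |    T     |            T            
T | T | F |      T      |    T    |    F     |            F            
T | T | T |      T      |    T    |    F     |            F            
The formula is true on 5 of the 8 rows.

5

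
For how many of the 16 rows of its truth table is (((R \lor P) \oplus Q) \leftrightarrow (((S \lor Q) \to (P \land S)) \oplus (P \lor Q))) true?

6

P | Q | R | S | (R \lor P) | ((R \lor P) \oplus Q) | (S \lor Q) | (P \land S) | ((S \lor Q) \to (P \land S)) | (P \lor Q) | φ
- | - | - | - | ---------- | --------------------- | ---------- | ----------- | ---------------------------- | ---------- | -
T | T | T | T |     T      |           F           |     T      |      T      |              T               |     T      | T
T | T | T | F |     T      |           F           |     T      |      F      |              F               |     T      | F
T | T | F | T |     T      |           F           |     T      |      T      |              T               |     T      | T
T | T | F | F |     T      |           F           |     T      |      F      |              F               |     T      | F
T | F | T | T |     T      |           T           |     T      |      T      |              T               |     T      | F
T | F | T | F |     T      |           T           |     F      |      F      |              T               |     T      | F
T | F | F | T |     T      |           T           |     T      |      T      |              T               |     T      | F
T | F | F | F |     T      |           T           |     F      |      F      |              T               |     T      | F
F | T | T | T |     T      |           F           |     T      |      F      |              F               |     T      | F
F | T | T | F |     T      |           F           |     T      |      F      |              F               |     T      | F
F | T | F | T |     F      |           T           |     T      |      F      |              F               |     T      | T
F | T | F | F |     F      |           T           |     T      |      F      |              F               |     T      | T
F | F | T | T |     T      |           T           |     T      |      F      |              F               |     F      | F
F | F | T | F |     T      |           T           |     F      |      F      |              T               |     F      | T
F | F | F | T |     F      |           F           |     T      |      F      |              F               |     F      | T
F | F | F | F |     F      |           F           |     F      |      F      |              T               |     F      | F
The formula is true on 6 of the 16 rows.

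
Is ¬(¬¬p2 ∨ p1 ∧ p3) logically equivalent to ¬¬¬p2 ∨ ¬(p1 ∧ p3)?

not equivalent

p1 | p2 | p3 | φ | ψ
-- | -- | -- | - | -
1  | 1  | 1  | 0 | 0
1  | 1  | 0  | 0 | 1
1  | 0  | 1  | 0 | 1
1  | 0  | 0  | 1 | 1
0  | 1  | 1  | 0 | 1
0  | 1  | 0  | 0 | 1
0  | 0  | 1  | 1 | 1
0  | 0  | 0  | 1 | 1
The columns differ at p1=1, p2=1, p3=0 (φ=0, ψ=1), so they are not equivalent.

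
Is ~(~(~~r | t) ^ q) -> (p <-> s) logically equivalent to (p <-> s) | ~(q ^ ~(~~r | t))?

p | q | r | s | t | φ | ψ
- | - | - | - | - | - | -
T | T | T | T | T | T | T
T | T | T | T | F | T | T
T | T | T | F | T | T | F
T | T | T | F | F | T | F
T | T | F | T | T | T | T
T | T | F | T | F | T | T
T | T | F | F | T | T | F
T | T | F | F | F | F | T
T | F | T | T | T | T | T
T | F | T | T | F | T | T
T | F | T | F | T | F | T
T | F | T | F | F | F | T
T | F | F | T | T | T | T
T | F | F | T | F | T | T
T | F | F | F | T | F | T
T | F | F | F | F | T | F
F | T | T | T | T | T | F
F | T | T | T | F | T | F
F | T | T | F | T | T | T
F | T | T | F | F | T | T
F | T | F | T | T | T | F
F | T | F | T | F | F | T
F | T | F | F | T | T | T
F | T | F | F | F | T | T
F | F | T | T | T | F | T
F | F | T | T | F | F | T
F | F | T | F | T | T | T
F | F | T | F | F | T | T
F | F | F | T | T | F | T
F | F | F | T | F | T | F
F | F | F | F | T | T | T
F | F | F | F | F | T | T
The columns differ at p=T, q=T, r=T, s=F, t=T (φ=T, ψ=F), so they are not equivalent.

not equivalent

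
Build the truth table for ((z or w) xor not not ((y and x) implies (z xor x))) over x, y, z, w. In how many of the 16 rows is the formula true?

6

x  y  z  w  |  (z or w)  (y and x)  (z xor x)  φ
F  F  F  F  |     F          F          F      T
F  F  F  T  |     T          F          F      F
F  F  T  F  |     T          F          T      F
F  F  T  T  |     T          F          T      F
F  T  F  F  |     F          F          F      T
F  T  F  T  |     T          F          F      F
F  T  T  F  |     T          F          T      F
F  T  T  T  |     T          F          T      F
T  F  F  F  |     F          F          T      T
T  F  F  T  |     T          F          T      F
T  F  T  F  |     T          F          F      F
T  F  T  T  |     T          F          F      F
T  T  F  F  |     F          T          T      T
T  T  F  T  |     T          T          T      F
T  T  T  F  |     T          T          F      T
T  T  T  T  |     T          T          F      T
The formula is true on 6 of the 16 rows.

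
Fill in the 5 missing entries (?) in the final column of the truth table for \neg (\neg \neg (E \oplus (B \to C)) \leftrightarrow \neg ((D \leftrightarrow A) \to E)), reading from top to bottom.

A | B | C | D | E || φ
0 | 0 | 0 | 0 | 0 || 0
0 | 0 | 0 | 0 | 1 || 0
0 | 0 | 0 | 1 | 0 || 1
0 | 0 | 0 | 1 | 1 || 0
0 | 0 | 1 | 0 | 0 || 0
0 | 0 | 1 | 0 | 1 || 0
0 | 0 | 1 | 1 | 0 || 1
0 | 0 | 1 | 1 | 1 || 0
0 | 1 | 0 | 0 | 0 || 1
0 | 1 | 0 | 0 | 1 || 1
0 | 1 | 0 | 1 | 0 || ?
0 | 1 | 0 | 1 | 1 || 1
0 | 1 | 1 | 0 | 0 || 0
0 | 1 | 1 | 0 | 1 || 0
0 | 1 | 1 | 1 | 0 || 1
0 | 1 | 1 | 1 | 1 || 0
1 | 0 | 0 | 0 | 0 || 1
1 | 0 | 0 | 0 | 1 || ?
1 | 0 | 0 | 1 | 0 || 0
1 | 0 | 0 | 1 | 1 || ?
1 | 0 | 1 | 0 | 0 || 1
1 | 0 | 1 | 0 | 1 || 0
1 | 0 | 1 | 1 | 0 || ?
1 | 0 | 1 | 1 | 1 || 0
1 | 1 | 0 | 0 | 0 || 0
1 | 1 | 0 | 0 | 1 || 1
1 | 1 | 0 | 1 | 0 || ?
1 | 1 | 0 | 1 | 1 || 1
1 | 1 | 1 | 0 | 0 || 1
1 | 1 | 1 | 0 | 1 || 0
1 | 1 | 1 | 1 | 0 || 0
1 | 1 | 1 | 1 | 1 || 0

0, 0, 0, 0, 1

Row A=0, B=1, C=0, D=1, E=0: \neg \neg (E \oplus (B \to C)) = 0, \neg ((D \leftrightarrow A) \to E) = 0, (\neg \neg (E \oplus (B \to C)) \leftrightarrow \neg ((D \leftrightarrow A) \to E)) = 1, so the formula = 0.
Row A=1, B=0, C=0, D=0, E=1: \neg \neg (E \oplus (B \to C)) = 0, \neg ((D \leftrightarrow A) \to E) = 0, (\neg \neg (E \oplus (B \to C)) \leftrightarrow \neg ((D \leftrightarrow A) \to E)) = 1, so the formula = 0.
Row A=1, B=0, C=0, D=1, E=1: \neg \neg (E \oplus (B \to C)) = 0, \neg ((D \leftrightarrow A) \to E) = 0, (\neg \neg (E \oplus (B \to C)) \leftrightarrow \neg ((D \leftrightarrow A) \to E)) = 1, so the formula = 0.
Row A=1, B=0, C=1, D=1, E=0: \neg \neg (E \oplus (B \to C)) = 1, \neg ((D \leftrightarrow A) \to E) = 1, (\neg \neg (E \oplus (B \to C)) \leftrightarrow \neg ((D \leftrightarrow A) \to E)) = 1, so the formula = 0.
Row A=1, B=1, C=0, D=1, E=0: \neg \neg (E \oplus (B \to C)) = 0, \neg ((D \leftrightarrow A) \to E) = 1, (\neg \neg (E \oplus (B \to C)) \leftrightarrow \neg ((D \leftrightarrow A) \to E)) = 0, so the formula = 1.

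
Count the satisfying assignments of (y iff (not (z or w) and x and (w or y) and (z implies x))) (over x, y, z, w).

x | y | z | w | (z or w) | not (z or w) | (w or y) | (z implies x) | φ
- | - | - | - | -------- | ------------ | -------- | ------------- | -
1 | 1 | 1 | 1 |    1     |      0       |    1     |       1       | 0
1 | 1 | 1 | 0 |    1     |      0       |    1     |       1       | 0
1 | 1 | 0 | 1 |    1     |      0       |    1     |       1       | 0
1 | 1 | 0 | 0 |    0     |      1       |    1     |       1       | 1
1 | 0 | 1 | 1 |    1     |      0       |    1     |       1       | 1
1 | 0 | 1 | 0 |    1     |      0       |    0     |       1       | 1
1 | 0 | 0 | 1 |    1     |      0       |    1     |       1       | 1
1 | 0 | 0 | 0 |    0     |      1       |    0     |       1       | 1
0 | 1 | 1 | 1 |    1     |      0       |    1     |       0       | 0
0 | 1 | 1 | 0 |    1     |      0       |    1     |       0       | 0
0 | 1 | 0 | 1 |    1     |      0       |    1     |       1       | 0
0 | 1 | 0 | 0 |    0     |      1       |    1     |       1       | 0
0 | 0 | 1 | 1 |    1     |      0       |    1     |       0       | 1
0 | 0 | 1 | 0 |    1     |      0       |    0     |       0       | 1
0 | 0 | 0 | 1 |    1     |      0       |    1     |       1       | 1
0 | 0 | 0 | 0 |    0     |      1       |    0     |       1       | 1
The formula is true on 9 of the 16 rows.

9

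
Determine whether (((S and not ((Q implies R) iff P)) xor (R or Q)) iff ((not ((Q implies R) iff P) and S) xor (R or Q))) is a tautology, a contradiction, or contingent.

tautology

P | Q | R | S | (Q implies R) | ((Q implies R) iff P) | not ((Q implies R) iff P) | (R or Q) | φ
- | - | - | - | ------------- | --------------------- | ------------------------- | -------- | -
F | F | F | F |       T       |           F           |             T             |    F     | T
F | F | F | T |       T       |           F           |             T             |    F     | T
F | F | T | F |       T       |           F           |             T             |    T     | T
F | F | T | T |       T       |           F           |             T             |    T     | T
F | T | F | F |       F       |           T           |             F             |    T     | T
F | T | F | T |       F       |           T           |             F             |    T     | T
F | T | T | F |       T       |           F           |             T             |    T     | T
F | T | T | T |       T       |           F           |             T             |    T     | T
T | F | F | F |       T       |           T           |             F             |    F     | T
T | F | F | T |       T       |           T           |             F             |    F     | T
T | F | T | F |       T       |           T           |             F             |    T     | T
T | F | T | T |       T       |           T           |             F             |    T     | T
T | T | F | F |       F       |           F           |             T             |    T     | T
T | T | F | T |       F       |           F           |             T             |    T     | T
T | T | T | F |       T       |           T           |             F             |    T     | T
T | T | T | T |       T       |           T           |             F             |    T     | T
Every row is T, so the formula is a tautology.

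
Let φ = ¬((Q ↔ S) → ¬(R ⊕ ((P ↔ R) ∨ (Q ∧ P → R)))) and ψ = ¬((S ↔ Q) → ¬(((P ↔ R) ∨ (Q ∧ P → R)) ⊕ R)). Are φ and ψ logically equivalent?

  P      Q      R      S    |    φ      ψ  
False  False  False  False  |   True   True
False  False  False   True  |  False  False
False  False   True  False  |  False  False
False  False   True   True  |  False  False
False   True  False  False  |  False  False
False   True  False   True  |   True   True
False   True   True  False  |  False  False
False   True   True   True  |  False  False
 True  False  False  False  |   True   True
 True  False  False   True  |  False  False
 True  False   True  False  |  False  False
 True  False   True   True  |  False  False
 True   True  False  False  |  False  False
 True   True  False   True  |  False  False
 True   True   True  False  |  False  False
 True   True   True   True  |  False  False
The columns for φ and ψ agree on every row, so they are logically equivalent.

equivalent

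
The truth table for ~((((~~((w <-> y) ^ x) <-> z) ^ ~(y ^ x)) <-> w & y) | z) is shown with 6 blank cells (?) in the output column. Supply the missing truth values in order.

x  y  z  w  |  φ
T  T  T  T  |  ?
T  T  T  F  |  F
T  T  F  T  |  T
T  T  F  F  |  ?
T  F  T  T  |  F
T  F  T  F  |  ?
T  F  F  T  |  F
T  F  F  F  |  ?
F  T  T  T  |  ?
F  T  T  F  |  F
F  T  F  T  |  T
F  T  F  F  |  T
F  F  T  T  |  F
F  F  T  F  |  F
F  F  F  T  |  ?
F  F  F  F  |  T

Row x=T, y=T, z=T, w=T: (((~~((w <-> y) ^ x) <-> z) ^ ~(y ^ x)) <-> w & y) = T, ((((~~((w <-> y) ^ x) <-> z) ^ ~(y ^ x)) <-> w & y) | z) = T, so the formula = F.
Row x=T, y=T, z=F, w=F: (((~~((w <-> y) ^ x) <-> z) ^ ~(y ^ x)) <-> w & y) = F, ((((~~((w <-> y) ^ x) <-> z) ^ ~(y ^ x)) <-> w & y) | z) = F, so the formula = T.
Row x=T, y=F, z=T, w=F: (((~~((w <-> y) ^ x) <-> z) ^ ~(y ^ x)) <-> w & y) = T, ((((~~((w <-> y) ^ x) <-> z) ^ ~(y ^ x)) <-> w & y) | z) = T, so the formula = F.
Row x=T, y=F, z=F, w=F: (((~~((w <-> y) ^ x) <-> z) ^ ~(y ^ x)) <-> w & y) = F, ((((~~((w <-> y) ^ x) <-> z) ^ ~(y ^ x)) <-> w & y) | z) = F, so the formula = T.
Row x=F, y=T, z=T, w=T: (((~~((w <-> y) ^ x) <-> z) ^ ~(y ^ x)) <-> w & y) = T, ((((~~((w <-> y) ^ x) <-> z) ^ ~(y ^ x)) <-> w & y) | z) = T, so the formula = F.
Row x=F, y=F, z=F, w=T: (((~~((w <-> y) ^ x) <-> z) ^ ~(y ^ x)) <-> w & y) = T, ((((~~((w <-> y) ^ x) <-> z) ^ ~(y ^ x)) <-> w & y) | z) = T, so the formula = F.

F, T, F, T, F, F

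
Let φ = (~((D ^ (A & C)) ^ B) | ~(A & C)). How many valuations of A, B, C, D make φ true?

14

A | B | C | D | φ
- | - | - | - | -
0 | 0 | 0 | 0 | 1
0 | 0 | 0 | 1 | 1
0 | 0 | 1 | 0 | 1
0 | 0 | 1 | 1 | 1
0 | 1 | 0 | 0 | 1
0 | 1 | 0 | 1 | 1
0 | 1 | 1 | 0 | 1
0 | 1 | 1 | 1 | 1
1 | 0 | 0 | 0 | 1
1 | 0 | 0 | 1 | 1
1 | 0 | 1 | 0 | 0
1 | 0 | 1 | 1 | 1
1 | 1 | 0 | 0 | 1
1 | 1 | 0 | 1 | 1
1 | 1 | 1 | 0 | 1
1 | 1 | 1 | 1 | 0
The formula is true on 14 of the 16 rows.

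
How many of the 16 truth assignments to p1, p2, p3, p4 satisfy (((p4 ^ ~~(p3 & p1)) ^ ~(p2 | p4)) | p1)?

14

  p1     p2     p3     p4      (p3 & p1)  ~(p3 & p1)  ~~(p3 & p1)  (p4 ^ ~~(p3 & p1))  (p2 | p4)  ~(p2 | p4)    φ  
 True   True   True   True        True      False         True           False            True      False      True
 True   True   True  False        True      False         True            True            True      False      True
 True   True  False   True       False       True        False            True            True      False      True
 True   True  False  False       False       True        False           False            True      False      True
 True  False   True   True        True      False         True           False            True      False      True
 True  False   True  False        True      False         True            True           False       True      True
 True  False  False   True       False       True        False            True            True      False      True
 True  False  False  False       False       True        False           False           False       True      True
False   True   True   True       False       True        False            True            True      False      True
False   True   True  False       False       True        False           False            True      False     False
False   True  False   True       False       True        False            True            True      False      True
False   True  False  False       False       True        False           False            True      False     False
False  False   True   True       False       True        False            True            True      False      True
False  False   True  False       False       True        False           False           False       True      True
False  False  False   True       False       True        False            True            True      False      True
False  False  False  False       False       True        False           False           False       True      True
The formula is true on 14 of the 16 rows.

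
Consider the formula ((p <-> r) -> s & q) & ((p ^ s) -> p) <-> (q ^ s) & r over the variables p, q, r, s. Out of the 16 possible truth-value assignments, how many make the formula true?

p | q | r | s || φ
1 | 1 | 1 | 1 || 0
1 | 1 | 1 | 0 || 0
1 | 1 | 0 | 1 || 0
1 | 1 | 0 | 0 || 0
1 | 0 | 1 | 1 || 0
1 | 0 | 1 | 0 || 1
1 | 0 | 0 | 1 || 0
1 | 0 | 0 | 0 || 0
0 | 1 | 1 | 1 || 1
0 | 1 | 1 | 0 || 1
0 | 1 | 0 | 1 || 1
0 | 1 | 0 | 0 || 1
0 | 0 | 1 | 1 || 0
0 | 0 | 1 | 0 || 0
0 | 0 | 0 | 1 || 1
0 | 0 | 0 | 0 || 1
The formula is true on 7 of the 16 rows.

7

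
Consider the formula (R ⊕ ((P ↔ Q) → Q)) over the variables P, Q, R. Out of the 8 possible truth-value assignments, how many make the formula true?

P | Q | R || (R ⊕ ((P ↔ Q) → Q))
F | F | F ||          F         
F | F | T ||          T         
F | T | F ||          T         
F | T | T ||          F         
T | F | F ||          T         
T | F | T ||          F         
T | T | F ||          T         
T | T | T ||          F         
The formula is true on 4 of the 8 rows.

4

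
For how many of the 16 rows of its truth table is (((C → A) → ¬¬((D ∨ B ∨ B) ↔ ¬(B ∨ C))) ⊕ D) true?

7

A | B | C | D || (C → A) | (D ∨ B ∨ B) | (B ∨ C) | ¬(B ∨ C) | ((D ∨ B ∨ B) ↔ ¬(B ∨ C)) | ¬((D ∨ B ∨ B) ↔ ¬(B ∨ C)) | ¬¬((D ∨ B ∨ B) ↔ ¬(B ∨ C)) | φ
0 | 0 | 0 | 0 ||    1    |      0      |    0    |    1     |            0             |             1             |             0              | 0
0 | 0 | 0 | 1 ||    1    |      1      |    0    |    1     |            1             |             0             |             1              | 0
0 | 0 | 1 | 0 ||    0    |      0      |    1    |    0     |            1             |             0             |             1              | 1
0 | 0 | 1 | 1 ||    0    |      1      |    1    |    0     |            0             |             1             |             0              | 0
0 | 1 | 0 | 0 ||    1    |      1      |    1    |    0     |            0             |             1             |             0              | 0
0 | 1 | 0 | 1 ||    1    |      1      |    1    |    0     |            0             |             1             |             0              | 1
0 | 1 | 1 | 0 ||    0    |      1      |    1    |    0     |            0             |             1             |             0              | 1
0 | 1 | 1 | 1 ||    0    |      1      |    1    |    0     |            0             |             1             |             0              | 0
1 | 0 | 0 | 0 ||    1    |      0      |    0    |    1     |            0             |             1             |             0              | 0
1 | 0 | 0 | 1 ||    1    |      1      |    0    |    1     |            1             |             0             |             1              | 0
1 | 0 | 1 | 0 ||    1    |      0      |    1    |    0     |            1             |             0             |             1              | 1
1 | 0 | 1 | 1 ||    1    |      1      |    1    |    0     |            0             |             1             |             0              | 1
1 | 1 | 0 | 0 ||    1    |      1      |    1    |    0     |            0             |             1             |             0              | 0
1 | 1 | 0 | 1 ||    1    |      1      |    1    |    0     |            0             |             1             |             0              | 1
1 | 1 | 1 | 0 ||    1    |      1      |    1    |    0     |            0             |             1             |             0              | 0
1 | 1 | 1 | 1 ||    1    |      1      |    1    |    0     |            0             |             1             |             0              | 1
The formula is true on 7 of the 16 rows.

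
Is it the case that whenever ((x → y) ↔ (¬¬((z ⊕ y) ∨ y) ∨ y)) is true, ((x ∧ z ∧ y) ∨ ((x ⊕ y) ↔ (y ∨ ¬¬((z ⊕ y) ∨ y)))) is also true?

  x      y      z    |    φ      ψ  
 True   True   True  |   True   True
 True   True  False  |   True  False
 True  False   True  |  False   True
 True  False  False  |   True  False
False   True   True  |   True   True
False   True  False  |   True   True
False  False   True  |   True  False
False  False  False  |  False   True
At x=True, y=True, z=False we have φ true but ψ false, so φ does not entail ψ.

no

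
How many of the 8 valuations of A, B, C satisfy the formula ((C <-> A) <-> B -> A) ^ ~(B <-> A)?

A  B  C  |  (C <-> A)  (B -> A)  ((C <-> A) <-> (B -> A))  (B <-> A)  ~(B <-> A)  φ
T  T  T  |      T         T                 T                  T          F       T
T  T  F  |      F         T                 F                  T          F       F
T  F  T  |      T         T                 T                  F          T       F
T  F  F  |      F         T                 F                  F          T       T
F  T  T  |      F         F                 T                  F          T       F
F  T  F  |      T         F                 F                  F          T       T
F  F  T  |      F         T                 F                  T          F       F
F  F  F  |      T         T                 T                  T          F       T
The formula is true on 4 of the 8 rows.

4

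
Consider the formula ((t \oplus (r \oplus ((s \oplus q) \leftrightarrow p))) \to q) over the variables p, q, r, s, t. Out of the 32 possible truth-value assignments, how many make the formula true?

24

p  q  r  s  t  |  φ
0  0  0  0  0  |  0
0  0  0  0  1  |  1
0  0  0  1  0  |  1
0  0  0  1  1  |  0
0  0  1  0  0  |  1
0  0  1  0  1  |  0
0  0  1  1  0  |  0
0  0  1  1  1  |  1
0  1  0  0  0  |  1
0  1  0  0  1  |  1
0  1  0  1  0  |  1
0  1  0  1  1  |  1
0  1  1  0  0  |  1
0  1  1  0  1  |  1
0  1  1  1  0  |  1
0  1  1  1  1  |  1
1  0  0  0  0  |  1
1  0  0  0  1  |  0
1  0  0  1  0  |  0
1  0  0  1  1  |  1
1  0  1  0  0  |  0
1  0  1  0  1  |  1
1  0  1  1  0  |  1
1  0  1  1  1  |  0
1  1  0  0  0  |  1
1  1  0  0  1  |  1
1  1  0  1  0  |  1
1  1  0  1  1  |  1
1  1  1  0  0  |  1
1  1  1  0  1  |  1
1  1  1  1  0  |  1
1  1  1  1  1  |  1
The formula is true on 24 of the 32 rows.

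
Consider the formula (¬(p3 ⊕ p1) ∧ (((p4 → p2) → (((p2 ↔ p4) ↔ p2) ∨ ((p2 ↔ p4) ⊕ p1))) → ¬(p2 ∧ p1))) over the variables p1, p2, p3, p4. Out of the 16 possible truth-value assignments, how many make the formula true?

6

p1 | p2 | p3 | p4 || (p3 ⊕ p1) | ¬(p3 ⊕ p1) | (p4 → p2) | (p2 ↔ p4) | ((p2 ↔ p4) ↔ p2) | ((p2 ↔ p4) ⊕ p1) | (p2 ∧ p1) | ¬(p2 ∧ p1) | φ
F  | F  | F  | F  ||     F     |     T      |     T     |     T     |        F         |        T         |     F     |     T      | T
F  | F  | F  | T  ||     F     |     T      |     F     |     F     |        T         |        F         |     F     |     T      | T
F  | F  | T  | F  ||     T     |     F      |     T     |     T     |        F         |        T         |     F     |     T      | F
F  | F  | T  | T  ||     T     |     F      |     F     |     F     |        T         |        F         |     F     |     T      | F
F  | T  | F  | F  ||     F     |     T      |     T     |     F     |        F         |        F         |     F     |     T      | T
F  | T  | F  | T  ||     F     |     T      |     T     |     T     |        T         |        T         |     F     |     T      | T
F  | T  | T  | F  ||     T     |     F      |     T     |     F     |        F         |        F         |     F     |     T      | F
F  | T  | T  | T  ||     T     |     F      |     T     |     T     |        T         |        T         |     F     |     T      | F
T  | F  | F  | F  ||     T     |     F      |     T     |     T     |        F         |        F         |     F     |     T      | F
T  | F  | F  | T  ||     T     |     F      |     F     |     F     |        T         |        T         |     F     |     T      | F
T  | F  | T  | F  ||     F     |     T      |     T     |     T     |        F         |        F         |     F     |     T      | T
T  | F  | T  | T  ||     F     |     T      |     F     |     F     |        T         |        T         |     F     |     T      | T
T  | T  | F  | F  ||     T     |     F      |     T     |     F     |        F         |        T         |     T     |     F      | F
T  | T  | F  | T  ||     T     |     F      |     T     |     T     |        T         |        F         |     T     |     F      | F
T  | T  | T  | F  ||     F     |     T      |     T     |     F     |        F         |        T         |     T     |     F      | F
T  | T  | T  | T  ||     F     |     T      |     T     |     T     |        T         |        F         |     T     |     F      | F
The formula is true on 6 of the 16 rows.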